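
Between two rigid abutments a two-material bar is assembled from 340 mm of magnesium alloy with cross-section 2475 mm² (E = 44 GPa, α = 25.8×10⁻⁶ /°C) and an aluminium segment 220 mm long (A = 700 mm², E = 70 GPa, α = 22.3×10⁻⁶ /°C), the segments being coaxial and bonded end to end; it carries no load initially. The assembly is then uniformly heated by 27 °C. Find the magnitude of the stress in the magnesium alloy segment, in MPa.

σ ≈ 19.6 MPa (compressive)

With the walls removed the bar would change length by δ_free = Σ αᵢΔT Lᵢ = 25.8×10⁻⁶×27×340 + 22.3×10⁻⁶×27×220 = 0.3693 mm.
Since the ends are fixed, an axial force P builds up, equal in every segment, with P · Σ Lᵢ/(AᵢEᵢ) = δ_free.
The series flexibility is Σ Lᵢ/(AᵢEᵢ) = 340/(2475×44×10³) + 220/(700×70×10³) = 7.612×10⁻⁶ mm/N.
P = 0.3693 / 7.612×10⁻⁶ = 48520 N = 48.52 kN, compressive.
σ_{magnesium alloy} = P / A = 48520 / 2475 = 19.6 MPa.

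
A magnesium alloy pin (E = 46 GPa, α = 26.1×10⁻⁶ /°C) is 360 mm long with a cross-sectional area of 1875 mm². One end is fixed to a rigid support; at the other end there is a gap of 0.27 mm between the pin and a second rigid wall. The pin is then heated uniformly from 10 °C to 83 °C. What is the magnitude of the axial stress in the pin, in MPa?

Free thermal elongation = αΔT L = 26.1×10⁻⁶ × 73 × 360 = 0.6859 mm.
The gap closes (δ_free > 0.27 mm) and the wall then resists a further 0.6859 − 0.27 = 0.4159 mm of expansion.
Compatibility: PL/(AE) = 0.4159 mm, so σ = P/A = E × (0.4159/360) = 53.14 MPa.

σ ≈ 53.1 MPa (compressive)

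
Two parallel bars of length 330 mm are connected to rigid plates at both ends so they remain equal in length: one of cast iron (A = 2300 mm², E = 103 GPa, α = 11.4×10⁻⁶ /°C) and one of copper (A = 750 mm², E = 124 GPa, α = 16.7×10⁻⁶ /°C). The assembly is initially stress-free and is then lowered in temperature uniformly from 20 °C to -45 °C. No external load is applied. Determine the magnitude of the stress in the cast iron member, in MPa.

Both members must finish at the same length. With the larger α, the copper tends to over-contract; the plates restrain it, putting the copper in tension and the cast iron in compression. With no external load the two internal forces are equal and opposite, magnitude P.
Setting the final lengths equal and cancelling L: (α₁ − α₂)ΔT = P/(A₁E₁) + P/(A₂E₂).
|α₁ − α₂|·ΔT = 5.3×10⁻⁶ × 65 = 0.0003445.
1/(A₁E₁) + 1/(A₂E₂) = 1/(2300×103×10³) + 1/(750×124×10³) = 1.497×10⁻⁸ N⁻¹.
P = 0.0003445 / 1.497×10⁻⁸ = 23010 N = 23.01 kN.
σ_{cast iron} = P/A₁ = 23010/2300 = 10 MPa, compressive.

σ ≈ 10 MPa (compressive)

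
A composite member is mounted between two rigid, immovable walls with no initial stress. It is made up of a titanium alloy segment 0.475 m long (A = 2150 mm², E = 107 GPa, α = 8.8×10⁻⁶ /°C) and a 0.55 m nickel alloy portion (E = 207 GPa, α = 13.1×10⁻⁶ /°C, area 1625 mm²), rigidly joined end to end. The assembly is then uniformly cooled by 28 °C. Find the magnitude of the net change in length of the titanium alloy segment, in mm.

If the supports were absent, the total length change would be Σ αᵢΔT Lᵢ = 8.8×10⁻⁶×28×475 + 13.1×10⁻⁶×28×550 = 0.3188 mm.
The walls prevent any net length change, so an axial force P (same in every segment) develops. Compatibility: P · Σ Lᵢ/(AᵢEᵢ) = δ_free.
Σ Lᵢ/(AᵢEᵢ) = 475/(2150×107×10³) + 550/(1625×207×10³) = 3.7×10⁻⁶ mm/N.
So P = 0.3188 / 3.7×10⁻⁶ = 86.16 kN, tensile.
For the titanium alloy segment, free thermal change = 8.8×10⁻⁶×28×475 = 0.117 mm and elastic change from P = 86160×475/(2150×107×10³) = 0.1779 mm; these oppose, so the net change is 0.0609 mm (segment lengthens).

|ΔL| ≈ 0.0609 mm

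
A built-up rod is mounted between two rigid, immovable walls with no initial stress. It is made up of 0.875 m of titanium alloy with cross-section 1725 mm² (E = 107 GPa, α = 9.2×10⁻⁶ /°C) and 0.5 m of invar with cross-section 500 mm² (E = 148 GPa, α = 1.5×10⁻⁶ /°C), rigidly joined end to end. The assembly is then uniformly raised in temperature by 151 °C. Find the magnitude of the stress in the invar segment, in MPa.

If the supports were absent, the total length change would be Σ αᵢΔT Lᵢ = 9.2×10⁻⁶×151×875 + 1.5×10⁻⁶×151×500 = 1.329 mm.
The walls prevent any net length change, so an axial force P (same in every segment) develops. Compatibility: P · Σ Lᵢ/(AᵢEᵢ) = δ_free.
The series flexibility is Σ Lᵢ/(AᵢEᵢ) = 875/(1725×107×10³) + 500/(500×148×10³) = 1.15×10⁻⁵ mm/N.
Hence P = δ_free / Σ(L/AE) = 1.329/1.15×10⁻⁵ = 115.6 kN (compressive).
σ_{invar} = P / A = 115600 / 500 = 231.1 MPa.

σ ≈ 231 MPa (compressive)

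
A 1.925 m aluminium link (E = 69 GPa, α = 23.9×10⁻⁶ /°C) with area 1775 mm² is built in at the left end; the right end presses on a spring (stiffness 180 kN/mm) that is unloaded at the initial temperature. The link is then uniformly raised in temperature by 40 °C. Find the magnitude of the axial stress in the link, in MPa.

σ ≈ 48.7 MPa (compressive)

The unrestrained thermal change is αΔT L = 23.9×10⁻⁶ × 40 × 1925 = 1.84 mm.
With a force P in the spring, the elastic change of the link is PL/(AE) and that of the spring is P/k; compatibility requires their sum to equal δ_free.
So P = δ_free / [L/(AE) + 1/k] = 1.84 / [ 1925/(1775×69×10³) + 1/(180×10³) ].
P = 1.84 / 2.127×10⁻⁵ = 86510 N.
σ = P/A = 86510/1775 = 48.74 MPa.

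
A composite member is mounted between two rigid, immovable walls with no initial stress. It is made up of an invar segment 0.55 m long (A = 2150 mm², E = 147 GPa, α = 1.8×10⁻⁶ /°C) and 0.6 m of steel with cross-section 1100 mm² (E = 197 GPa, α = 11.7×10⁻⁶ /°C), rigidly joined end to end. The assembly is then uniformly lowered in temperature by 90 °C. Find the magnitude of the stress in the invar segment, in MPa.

Free thermal contraction of the whole bar: Σ αᵢΔT Lᵢ = 1.8×10⁻⁶×90×550 + 11.7×10⁻⁶×90×600 = 0.7209 mm.
The walls prevent any net length change, so an axial force P (same in every segment) develops. Compatibility: P · Σ Lᵢ/(AᵢEᵢ) = δ_free.
The series flexibility is Σ Lᵢ/(AᵢEᵢ) = 550/(2150×147×10³) + 600/(1100×197×10³) = 4.509×10⁻⁶ mm/N.
So P = 0.7209 / 4.509×10⁻⁶ = 159.9 kN, tensile.
σ_{invar} = P / A = 159900 / 2150 = 74.36 MPa.

σ ≈ 74.4 MPa (tensile)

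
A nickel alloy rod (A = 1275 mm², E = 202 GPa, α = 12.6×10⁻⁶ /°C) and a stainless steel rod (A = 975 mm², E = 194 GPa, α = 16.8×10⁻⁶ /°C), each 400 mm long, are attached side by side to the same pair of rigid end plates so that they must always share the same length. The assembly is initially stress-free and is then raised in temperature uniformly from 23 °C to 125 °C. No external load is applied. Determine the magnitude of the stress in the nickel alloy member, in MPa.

σ ≈ 36.6 MPa (tensile)

The stainless steel has the larger α, so on heating it would change length more than the nickel alloy if both were free. The rigid plates force a common final length, so the stainless steel is put into compression and the nickel alloy into tension, with equal and opposite forces P (no external load).
Equating the net (thermal + elastic) strains gives |α₁ − α₂|·ΔT = P·[1/(A₁E₁) + 1/(A₂E₂)].
|α₁ − α₂|·ΔT = 4.2×10⁻⁶ × 102 = 0.0004284.
1/(A₁E₁) + 1/(A₂E₂) = 1/(1275×202×10³) + 1/(975×194×10³) = 9.17×10⁻⁹ N⁻¹.
So P = 0.0004284 / 9.17×10⁻⁹ = 46.72 kN.
σ_{nickel alloy} = P/A₁ = 46720/1275 = 36.64 MPa, tensile.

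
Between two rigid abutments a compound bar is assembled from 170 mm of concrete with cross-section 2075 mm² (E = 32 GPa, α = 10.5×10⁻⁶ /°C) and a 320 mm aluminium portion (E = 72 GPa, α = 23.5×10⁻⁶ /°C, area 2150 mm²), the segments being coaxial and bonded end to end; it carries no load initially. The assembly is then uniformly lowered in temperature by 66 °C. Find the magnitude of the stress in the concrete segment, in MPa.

With the walls removed the bar would change length by δ_free = Σ αᵢΔT Lᵢ = 10.5×10⁻⁶×66×170 + 23.5×10⁻⁶×66×320 = 0.6141 mm.
The rigid supports impose zero overall length change; the single axial force P common to all segments must satisfy P Σ Lᵢ/(AᵢEᵢ) = δ_free.
Σ Lᵢ/(AᵢEᵢ) = 170/(2075×32×10³) + 320/(2150×72×10³) = 4.627×10⁻⁶ mm/N.
P = 0.6141 / 4.627×10⁻⁶ = 132700 N = 132.7 kN, tensile.
σ_{concrete} = P / A = 132700 / 2075 = 63.96 MPa.

σ ≈ 64 MPa (tensile)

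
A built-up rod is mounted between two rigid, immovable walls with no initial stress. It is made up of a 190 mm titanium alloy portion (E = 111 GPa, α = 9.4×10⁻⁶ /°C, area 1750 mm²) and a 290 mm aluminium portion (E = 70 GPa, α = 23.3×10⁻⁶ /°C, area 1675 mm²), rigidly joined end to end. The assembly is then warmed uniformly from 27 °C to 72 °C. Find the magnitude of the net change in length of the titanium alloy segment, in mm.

|ΔL| ≈ 0.0286 mm

If the supports were absent, the total length change would be Σ αᵢΔT Lᵢ = 9.4×10⁻⁶×45×190 + 23.3×10⁻⁶×45×290 = 0.3844 mm.
The rigid supports impose zero overall length change; the single axial force P common to all segments must satisfy P Σ Lᵢ/(AᵢEᵢ) = δ_free.
The series flexibility is Σ Lᵢ/(AᵢEᵢ) = 190/(1750×111×10³) + 290/(1675×70×10³) = 3.451×10⁻⁶ mm/N.
P = 0.3844 / 3.451×10⁻⁶ = 111400 N = 111.4 kN, compressive.
For the titanium alloy segment, free thermal change = 9.4×10⁻⁶×45×190 = 0.08037 mm and elastic change from P = 111400×190/(1750×111×10³) = 0.1089 mm; these oppose, so the net change is 0.0286 mm (segment shortens).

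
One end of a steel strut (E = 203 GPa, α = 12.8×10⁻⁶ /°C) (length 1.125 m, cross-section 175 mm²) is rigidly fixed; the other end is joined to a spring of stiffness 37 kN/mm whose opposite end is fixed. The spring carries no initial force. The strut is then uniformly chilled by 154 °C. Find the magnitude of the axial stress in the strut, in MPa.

σ ≈ 216 MPa (tensile)

Free thermal contraction: δ_free = αΔT L = 12.8×10⁻⁶ × 154 × 1125 = 2.218 mm.
With a force P in the spring, the elastic change of the strut is PL/(AE) and that of the spring is P/k; compatibility requires their sum to equal δ_free.
So P = δ_free / [L/(AE) + 1/k] = 2.218 / [ 1125/(175×203×10³) + 1/(37×10³) ].
P = 2.218 / 5.869×10⁻⁵ = 37780 N.
σ = P/A = 37780/175 = 215.9 MPa.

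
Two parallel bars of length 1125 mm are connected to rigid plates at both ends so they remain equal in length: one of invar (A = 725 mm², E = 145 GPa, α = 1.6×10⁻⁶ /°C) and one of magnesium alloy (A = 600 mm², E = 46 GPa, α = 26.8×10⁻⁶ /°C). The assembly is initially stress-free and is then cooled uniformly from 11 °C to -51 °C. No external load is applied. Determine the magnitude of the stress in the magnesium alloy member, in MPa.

Both members must finish at the same length. With the larger α, the magnesium alloy tends to over-contract; the plates restrain it, putting the magnesium alloy in tension and the invar in compression. With no external load the two internal forces are equal and opposite, magnitude P.
Setting the final lengths equal and cancelling L: (α₁ − α₂)ΔT = P/(A₁E₁) + P/(A₂E₂).
|α₁ − α₂|·ΔT = 25.2×10⁻⁶ × 62 = 0.001562.
1/(A₁E₁) + 1/(A₂E₂) = 1/(725×145×10³) + 1/(600×46×10³) = 4.574×10⁻⁸ N⁻¹.
P = 0.001562 / 4.574×10⁻⁸ = 34160 N = 34.16 kN.
σ_{magnesium alloy} = P/A₂ = 34160/600 = 56.93 MPa, tensile.

σ ≈ 56.9 MPa (tensile)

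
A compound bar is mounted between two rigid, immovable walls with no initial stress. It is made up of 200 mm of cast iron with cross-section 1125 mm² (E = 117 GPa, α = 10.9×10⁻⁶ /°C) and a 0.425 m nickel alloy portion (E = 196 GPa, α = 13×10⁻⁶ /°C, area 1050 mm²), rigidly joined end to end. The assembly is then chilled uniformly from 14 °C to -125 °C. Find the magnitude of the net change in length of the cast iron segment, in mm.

|ΔL| ≈ 0.151 mm

If the supports were absent, the total length change would be Σ αᵢΔT Lᵢ = 10.9×10⁻⁶×139×200 + 13×10⁻⁶×139×425 = 1.071 mm.
The rigid supports impose zero overall length change; the single axial force P common to all segments must satisfy P Σ Lᵢ/(AᵢEᵢ) = δ_free.
Σ Lᵢ/(AᵢEᵢ) = 200/(1125×117×10³) + 425/(1050×196×10³) = 3.585×10⁻⁶ mm/N.
Hence P = δ_free / Σ(L/AE) = 1.071/3.585×10⁻⁶ = 298.8 kN (tensile).
For the cast iron segment, free thermal change = 10.9×10⁻⁶×139×200 = 0.303 mm and elastic change from P = 298800×200/(1125×117×10³) = 0.454 mm; these oppose, so the net change is 0.151 mm (segment lengthens).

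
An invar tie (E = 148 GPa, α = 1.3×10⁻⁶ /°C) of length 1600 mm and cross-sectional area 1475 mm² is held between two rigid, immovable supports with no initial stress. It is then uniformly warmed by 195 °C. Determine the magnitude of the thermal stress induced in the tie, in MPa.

σ ≈ 37.5 MPa (compressive)

The supports are rigid, so the total axial strain is zero. The restrained thermal strain is ε = αΔT = 1.3×10⁻⁶ × 195 = 253.5×10⁻⁶.
σ = EαΔT = 148×10³ × 1.3×10⁻⁶ × 195 = 37.52 MPa (compressive; the tie is trying to expand).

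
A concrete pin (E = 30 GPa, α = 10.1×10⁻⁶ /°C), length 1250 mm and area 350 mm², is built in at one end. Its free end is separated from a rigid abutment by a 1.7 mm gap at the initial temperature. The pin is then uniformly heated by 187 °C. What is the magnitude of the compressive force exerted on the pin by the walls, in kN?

P ≈ 5.55 kN

Unrestrained expansion: δ_free = αΔT L = 10.1×10⁻⁶ × 187 × 1250 = 2.361 mm.
This exceeds the 1.7 mm gap, so the wall pushes back. The portion of expansion that must be recovered elastically is δ_free − gap = 2.361 − 1.7 = 0.6609 mm.
That suppressed elongation corresponds to σ = E·Δ/L = 30×10³ × 0.6609/1250 = 15.86 MPa.
Force on the wall = σA = 15.86 × 350 mm² = 5.551 kN.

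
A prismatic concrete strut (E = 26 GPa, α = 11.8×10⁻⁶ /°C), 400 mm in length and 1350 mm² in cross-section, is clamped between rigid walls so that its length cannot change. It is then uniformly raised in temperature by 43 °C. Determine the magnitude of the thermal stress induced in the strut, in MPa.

σ ≈ 13.2 MPa (compressive)

The supports are rigid, so the total axial strain is zero. The restrained thermal strain is ε = αΔT = 11.8×10⁻⁶ × 43 = 507.4×10⁻⁶.
σ = EαΔT = 26×10³ × 11.8×10⁻⁶ × 43 = 13.19 MPa (compressive; the strut is trying to expand).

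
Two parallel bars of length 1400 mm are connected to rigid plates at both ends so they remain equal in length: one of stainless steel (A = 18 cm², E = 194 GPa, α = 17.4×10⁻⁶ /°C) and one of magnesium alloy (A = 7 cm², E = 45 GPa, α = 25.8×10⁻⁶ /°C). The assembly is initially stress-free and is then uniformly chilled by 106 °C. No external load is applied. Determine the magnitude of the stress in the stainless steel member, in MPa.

σ ≈ 14.3 MPa (compressive)

Both members must finish at the same length. With the larger α, the magnesium alloy tends to over-contract; the plates restrain it, putting the magnesium alloy in tension and the stainless steel in compression. With no external load the two internal forces are equal and opposite, magnitude P.
Setting the final lengths equal and cancelling L: (α₁ − α₂)ΔT = P/(A₁E₁) + P/(A₂E₂).
|α₁ − α₂|·ΔT = 8.4×10⁻⁶ × 106 = 0.0008904.
1/(A₁E₁) + 1/(A₂E₂) = 1/(1800×194×10³) + 1/(700×45×10³) = 3.461×10⁻⁸ N⁻¹.
So P = 0.0008904 / 3.461×10⁻⁸ = 25.73 kN.
σ_{stainless steel} = P/A₁ = 25730/1800 = 14.29 MPa, compressive.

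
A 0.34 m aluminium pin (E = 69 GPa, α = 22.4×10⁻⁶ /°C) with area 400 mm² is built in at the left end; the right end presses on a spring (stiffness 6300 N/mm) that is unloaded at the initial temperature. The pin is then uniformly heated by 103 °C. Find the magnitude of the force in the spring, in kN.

Free thermal expansion: δ_free = αΔT L = 22.4×10⁻⁶ × 103 × 340 = 0.7844 mm.
With a force P in the spring, the elastic change of the pin is PL/(AE) and that of the spring is P/k; compatibility requires their sum to equal δ_free.
P [ L/(AE) + 1/k ] = δ_free → P [ 340/(400×69×10³) + 1/(6300) ] = 0.7844.
P = 0.7844 / 0.000171 = 4586 N.

P ≈ 4.59 kN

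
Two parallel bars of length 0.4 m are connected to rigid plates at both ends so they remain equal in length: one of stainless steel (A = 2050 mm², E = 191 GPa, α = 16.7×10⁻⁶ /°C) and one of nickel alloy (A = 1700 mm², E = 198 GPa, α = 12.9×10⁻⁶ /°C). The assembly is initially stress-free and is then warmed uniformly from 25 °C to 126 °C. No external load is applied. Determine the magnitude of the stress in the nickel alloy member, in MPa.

σ ≈ 40.9 MPa (tensile)

Both members must finish at the same length. With the larger α, the stainless steel tends to over-expand; the plates restrain it, putting the stainless steel in compression and the nickel alloy in tension. With no external load the two internal forces are equal and opposite, magnitude P.
Equating the net (thermal + elastic) strains gives |α₁ − α₂|·ΔT = P·[1/(A₁E₁) + 1/(A₂E₂)].
|α₁ − α₂|·ΔT = 3.8×10⁻⁶ × 101 = 0.0003838.
1/(A₁E₁) + 1/(A₂E₂) = 1/(2050×191×10³) + 1/(1700×198×10³) = 5.525×10⁻⁹ N⁻¹.
P = 0.0003838 / 5.525×10⁻⁹ = 69470 N = 69.47 kN.
σ_{nickel alloy} = P/A₂ = 69470/1700 = 40.86 MPa, tensile.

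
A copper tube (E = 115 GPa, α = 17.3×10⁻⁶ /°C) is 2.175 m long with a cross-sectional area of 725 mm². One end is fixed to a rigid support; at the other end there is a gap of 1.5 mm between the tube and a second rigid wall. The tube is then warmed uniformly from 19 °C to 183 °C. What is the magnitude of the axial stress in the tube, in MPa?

σ ≈ 247 MPa (compressive)

If the wall were absent the tube would grow by αΔT L = 17.3×10⁻⁶ × 164 × 2175 = 6.171 mm.
This exceeds the 1.5 mm gap, so the wall pushes back. The portion of expansion that must be recovered elastically is δ_free − gap = 6.171 − 1.5 = 4.671 mm.
Compatibility: PL/(AE) = 4.671 mm, so σ = P/A = E × (4.671/2175) = 247 MPa.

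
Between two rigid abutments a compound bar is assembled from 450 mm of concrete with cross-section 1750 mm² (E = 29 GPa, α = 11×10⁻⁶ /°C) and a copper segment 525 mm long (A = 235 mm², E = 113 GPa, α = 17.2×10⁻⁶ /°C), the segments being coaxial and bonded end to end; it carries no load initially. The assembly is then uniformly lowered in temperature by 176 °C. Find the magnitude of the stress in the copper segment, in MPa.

σ ≈ 366 MPa (tensile)

If the supports were absent, the total length change would be Σ αᵢΔT Lᵢ = 11×10⁻⁶×176×450 + 17.2×10⁻⁶×176×525 = 2.46 mm.
Since the ends are fixed, an axial force P builds up, equal in every segment, with P · Σ Lᵢ/(AᵢEᵢ) = δ_free.
Σ Lᵢ/(AᵢEᵢ) = 450/(1750×29×10³) + 525/(235×113×10³) = 2.864×10⁻⁵ mm/N.
So P = 2.46 / 2.864×10⁻⁵ = 85.92 kN, tensile.
σ_{copper} = P / A = 85920 / 235 = 365.6 MPa.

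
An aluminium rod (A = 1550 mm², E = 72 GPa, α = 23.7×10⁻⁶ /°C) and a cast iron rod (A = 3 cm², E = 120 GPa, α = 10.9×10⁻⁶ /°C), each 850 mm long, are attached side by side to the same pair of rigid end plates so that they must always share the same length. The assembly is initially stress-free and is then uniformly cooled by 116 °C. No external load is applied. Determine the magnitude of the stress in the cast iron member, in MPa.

σ ≈ 135 MPa (compressive)

Both members must finish at the same length. With the larger α, the aluminium tends to over-contract; the plates restrain it, putting the aluminium in tension and the cast iron in compression. With no external load the two internal forces are equal and opposite, magnitude P.
Setting the final lengths equal and cancelling L: (α₁ − α₂)ΔT = P/(A₁E₁) + P/(A₂E₂).
|α₁ − α₂|·ΔT = 12.8×10⁻⁶ × 116 = 0.001485.
1/(A₁E₁) + 1/(A₂E₂) = 1/(1550×72×10³) + 1/(300×120×10³) = 3.674×10⁻⁸ N⁻¹.
So P = 0.001485 / 3.674×10⁻⁸ = 40.42 kN.
σ_{cast iron} = P/A₂ = 40420/300 = 134.7 MPa, compressive.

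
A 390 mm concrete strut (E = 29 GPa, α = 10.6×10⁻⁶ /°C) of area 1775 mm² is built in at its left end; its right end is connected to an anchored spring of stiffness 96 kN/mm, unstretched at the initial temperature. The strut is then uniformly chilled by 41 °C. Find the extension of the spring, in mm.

The unrestrained thermal change is αΔT L = 10.6×10⁻⁶ × 41 × 390 = 0.1695 mm.
Let P be the tensile force in the spring. The strut extends elastically by PL/(AE) and the spring stretches by P/k; together these equal δ_free.
So P = δ_free / [L/(AE) + 1/k] = 0.1695 / [ 390/(1775×29×10³) + 1/(96×10³) ].
P = 0.1695 / 1.799×10⁻⁵ = 9420 N.
Spring extension = P/k = 9420/(96×10³) = 0.09812 mm.

δ ≈ 0.0981 mm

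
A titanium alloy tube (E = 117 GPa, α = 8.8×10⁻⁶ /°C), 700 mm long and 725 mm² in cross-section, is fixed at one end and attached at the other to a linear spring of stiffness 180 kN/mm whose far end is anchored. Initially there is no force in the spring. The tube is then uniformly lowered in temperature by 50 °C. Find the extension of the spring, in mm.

The unrestrained thermal change is αΔT L = 8.8×10⁻⁶ × 50 × 700 = 0.308 mm.
With a force P in the spring, the elastic change of the tube is PL/(AE) and that of the spring is P/k; compatibility requires their sum to equal δ_free.
So P = δ_free / [L/(AE) + 1/k] = 0.308 / [ 700/(725×117×10³) + 1/(180×10³) ].
P = 0.308 / 1.381×10⁻⁵ = 22310 N.
Spring extension = P/k = 22310/(180×10³) = 0.1239 mm.

δ ≈ 0.124 mm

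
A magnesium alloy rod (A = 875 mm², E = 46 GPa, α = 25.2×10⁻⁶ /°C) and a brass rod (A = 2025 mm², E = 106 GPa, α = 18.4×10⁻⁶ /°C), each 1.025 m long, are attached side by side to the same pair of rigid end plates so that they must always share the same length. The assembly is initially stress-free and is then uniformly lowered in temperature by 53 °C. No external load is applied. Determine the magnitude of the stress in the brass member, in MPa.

The magnesium alloy has the larger α, so on cooling it would change length more than the brass if both were free. The rigid plates force a common final length, so the magnesium alloy is put into tension and the brass into compression, with equal and opposite forces P (no external load).
Compatibility of the two members (thermal + elastic change equal): (α₁ − α₂)ΔT = P·[1/(A₁E₁) + 1/(A₂E₂)].
|α₁ − α₂|·ΔT = 6.8×10⁻⁶ × 53 = 0.0003604.
1/(A₁E₁) + 1/(A₂E₂) = 1/(875×46×10³) + 1/(2025×106×10³) = 2.95×10⁻⁸ N⁻¹.
P = 0.0003604 / 2.95×10⁻⁸ = 12220 N = 12.22 kN.
σ_{brass} = P/A₂ = 12220/2025 = 6.032 MPa, compressive.

σ ≈ 6.03 MPa (compressive)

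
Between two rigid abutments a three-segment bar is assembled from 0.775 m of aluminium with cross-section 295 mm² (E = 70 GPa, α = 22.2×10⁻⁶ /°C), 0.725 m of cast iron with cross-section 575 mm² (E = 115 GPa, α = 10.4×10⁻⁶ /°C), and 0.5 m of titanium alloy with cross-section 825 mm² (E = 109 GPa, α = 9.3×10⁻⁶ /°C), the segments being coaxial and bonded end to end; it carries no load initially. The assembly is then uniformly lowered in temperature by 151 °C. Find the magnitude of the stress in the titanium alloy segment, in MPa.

σ ≈ 99.5 MPa (tensile)

Free thermal contraction of the whole bar: Σ αᵢΔT Lᵢ = 22.2×10⁻⁶×151×775 + 10.4×10⁻⁶×151×725 + 9.3×10⁻⁶×151×500 = 4.439 mm.
The walls prevent any net length change, so an axial force P (same in every segment) develops. Compatibility: P · Σ Lᵢ/(AᵢEᵢ) = δ_free.
The series flexibility is Σ Lᵢ/(AᵢEᵢ) = 775/(295×70×10³) + 725/(575×115×10³) + 500/(825×109×10³) = 5.405×10⁻⁵ mm/N.
So P = 4.439 / 5.405×10⁻⁵ = 82.11 kN, tensile.
σ_{titanium alloy} = P / A = 82110 / 825 = 99.53 MPa.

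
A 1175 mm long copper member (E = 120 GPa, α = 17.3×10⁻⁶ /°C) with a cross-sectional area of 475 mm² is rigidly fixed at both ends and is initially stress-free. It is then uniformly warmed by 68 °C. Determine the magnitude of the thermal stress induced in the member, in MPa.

σ ≈ 141 MPa (compressive)

Because both ends are immovable the net strain is zero, and the suppressed thermal strain is αΔT = 17.3×10⁻⁶ × 68 = 1176.4×10⁻⁶.
Hence σ = E·αΔT = 120×10³ × 1176.4×10⁻⁶ = 141.2 MPa, compressive.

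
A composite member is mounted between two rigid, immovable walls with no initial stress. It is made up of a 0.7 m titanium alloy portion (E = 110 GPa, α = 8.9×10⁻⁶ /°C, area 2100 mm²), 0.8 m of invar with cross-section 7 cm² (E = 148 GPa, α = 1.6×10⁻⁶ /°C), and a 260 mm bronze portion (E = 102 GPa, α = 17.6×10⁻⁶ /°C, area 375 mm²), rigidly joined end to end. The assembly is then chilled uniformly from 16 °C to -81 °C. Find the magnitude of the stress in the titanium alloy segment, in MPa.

With the walls removed the bar would change length by δ_free = Σ αᵢΔT Lᵢ = 8.9×10⁻⁶×97×700 + 1.6×10⁻⁶×97×800 + 17.6×10⁻⁶×97×260 = 1.172 mm.
The walls prevent any net length change, so an axial force P (same in every segment) develops. Compatibility: P · Σ Lᵢ/(AᵢEᵢ) = δ_free.
Σ Lᵢ/(AᵢEᵢ) = 700/(2100×110×10³) + 800/(700×148×10³) + 260/(375×102×10³) = 1.755×10⁻⁵ mm/N.
P = 1.172 / 1.755×10⁻⁵ = 66800 N = 66.8 kN, tensile.
σ_{titanium alloy} = P / A = 66800 / 2100 = 31.81 MPa.

σ ≈ 31.8 MPa (tensile)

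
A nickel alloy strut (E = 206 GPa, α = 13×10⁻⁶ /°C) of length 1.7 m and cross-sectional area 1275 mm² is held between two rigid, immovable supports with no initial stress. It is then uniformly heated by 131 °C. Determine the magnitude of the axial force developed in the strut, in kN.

P ≈ 447 kN (compressive)

Full restraint means ε = 0, so the stress is σ = EαΔT = 206×10³ × 13×10⁻⁶ × 131 = 350.8 MPa.
Then P = σA = 350.8 × 1275 mm² = 447.3 kN, compressive.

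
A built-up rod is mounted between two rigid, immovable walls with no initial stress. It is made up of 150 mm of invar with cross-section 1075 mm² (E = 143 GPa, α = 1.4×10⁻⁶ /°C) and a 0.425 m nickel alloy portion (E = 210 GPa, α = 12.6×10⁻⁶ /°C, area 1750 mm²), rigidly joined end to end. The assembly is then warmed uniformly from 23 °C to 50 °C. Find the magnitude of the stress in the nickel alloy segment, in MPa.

σ ≈ 40.3 MPa (compressive)

Free thermal expansion of the whole bar: Σ αᵢΔT Lᵢ = 1.4×10⁻⁶×27×150 + 12.6×10⁻⁶×27×425 = 0.1503 mm.
The rigid supports impose zero overall length change; the single axial force P common to all segments must satisfy P Σ Lᵢ/(AᵢEᵢ) = δ_free.
The series flexibility is Σ Lᵢ/(AᵢEᵢ) = 150/(1075×143×10³) + 425/(1750×210×10³) = 2.132×10⁻⁶ mm/N.
Hence P = δ_free / Σ(L/AE) = 0.1503/2.132×10⁻⁶ = 70.47 kN (compressive).
σ_{nickel alloy} = P / A = 70470 / 1750 = 40.27 MPa.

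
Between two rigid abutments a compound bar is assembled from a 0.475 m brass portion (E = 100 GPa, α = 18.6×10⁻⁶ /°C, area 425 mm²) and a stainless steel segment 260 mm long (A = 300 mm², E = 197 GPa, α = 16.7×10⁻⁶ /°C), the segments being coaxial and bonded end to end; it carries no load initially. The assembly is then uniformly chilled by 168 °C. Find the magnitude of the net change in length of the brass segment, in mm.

With the walls removed the bar would change length by δ_free = Σ αᵢΔT Lᵢ = 18.6×10⁻⁶×168×475 + 16.7×10⁻⁶×168×260 = 2.214 mm.
The rigid supports impose zero overall length change; the single axial force P common to all segments must satisfy P Σ Lᵢ/(AᵢEᵢ) = δ_free.
Σ Lᵢ/(AᵢEᵢ) = 475/(425×100×10³) + 260/(300×197×10³) = 1.558×10⁻⁵ mm/N.
So P = 2.214 / 1.558×10⁻⁵ = 142.1 kN, tensile.
For the brass segment, free thermal change = 18.6×10⁻⁶×168×475 = 1.484 mm and elastic change from P = 142100×475/(425×100×10³) = 1.588 mm; these oppose, so the net change is 0.104 mm (segment lengthens).

|ΔL| ≈ 0.104 mm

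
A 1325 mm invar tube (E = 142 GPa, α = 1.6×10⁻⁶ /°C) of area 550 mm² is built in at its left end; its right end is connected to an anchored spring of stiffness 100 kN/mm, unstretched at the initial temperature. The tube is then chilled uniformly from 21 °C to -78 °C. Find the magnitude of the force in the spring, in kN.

The unrestrained thermal change is αΔT L = 1.6×10⁻⁶ × 99 × 1325 = 0.2099 mm.
With a force P in the spring, the elastic change of the tube is PL/(AE) and that of the spring is P/k; compatibility requires their sum to equal δ_free.
P [ L/(AE) + 1/k ] = δ_free → P [ 1325/(550×142×10³) + 1/(100×10³) ] = 0.2099.
P = 0.2099 / 2.697×10⁻⁵ = 7783 N.

P ≈ 7.78 kN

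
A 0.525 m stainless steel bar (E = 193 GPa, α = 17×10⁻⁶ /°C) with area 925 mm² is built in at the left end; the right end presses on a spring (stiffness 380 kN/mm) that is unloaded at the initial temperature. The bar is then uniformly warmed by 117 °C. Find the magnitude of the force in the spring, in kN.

The unrestrained thermal change is αΔT L = 17×10⁻⁶ × 117 × 525 = 1.044 mm.
Let P be the compressive force at the spring. The bar shortens elastically by PL/(AE) and the spring compresses by P/k; together these equal δ_free.
P [ L/(AE) + 1/k ] = δ_free → P [ 525/(925×193×10³) + 1/(380×10³) ] = 1.044.
P = 1.044 / 5.572×10⁻⁶ = 187400 N.

P ≈ 187 kN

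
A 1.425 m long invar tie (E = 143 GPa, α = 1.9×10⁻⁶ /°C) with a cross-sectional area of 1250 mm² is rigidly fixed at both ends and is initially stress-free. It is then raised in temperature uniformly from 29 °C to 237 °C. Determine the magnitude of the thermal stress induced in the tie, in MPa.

The supports are rigid, so the total axial strain is zero. The restrained thermal strain is ε = αΔT = 1.9×10⁻⁶ × 208 = 395.2×10⁻⁶.
Hence σ = E·αΔT = 143×10³ × 395.2×10⁻⁶ = 56.51 MPa, compressive.

σ ≈ 56.5 MPa (compressive)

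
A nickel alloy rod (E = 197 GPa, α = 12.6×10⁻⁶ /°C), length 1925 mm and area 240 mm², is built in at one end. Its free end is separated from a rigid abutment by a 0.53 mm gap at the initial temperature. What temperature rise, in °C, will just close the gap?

The gap closes when αΔT L = 0.53 mm, since the rod is still unstressed at that instant.
ΔT = 0.53 / (12.6×10⁻⁶ × 1925) = 21.85 °C.

ΔT ≈ 21.9 °C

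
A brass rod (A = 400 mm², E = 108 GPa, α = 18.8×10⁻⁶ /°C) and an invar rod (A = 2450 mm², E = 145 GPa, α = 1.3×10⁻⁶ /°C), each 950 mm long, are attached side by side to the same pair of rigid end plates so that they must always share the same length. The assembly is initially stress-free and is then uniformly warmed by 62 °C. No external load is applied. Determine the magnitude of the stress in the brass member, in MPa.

The brass has the larger α, so on heating it would change length more than the invar if both were free. The rigid plates force a common final length, so the brass is put into compression and the invar into tension, with equal and opposite forces P (no external load).
Equating the net (thermal + elastic) strains gives |α₁ − α₂|·ΔT = P·[1/(A₁E₁) + 1/(A₂E₂)].
|α₁ − α₂|·ΔT = 17.5×10⁻⁶ × 62 = 0.001085.
1/(A₁E₁) + 1/(A₂E₂) = 1/(400×108×10³) + 1/(2450×145×10³) = 2.596×10⁻⁸ N⁻¹.
P = 0.001085 / 2.596×10⁻⁸ = 41790 N = 41.79 kN.
σ_{brass} = P/A₁ = 41790/400 = 104.5 MPa, compressive.

σ ≈ 104 MPa (compressive)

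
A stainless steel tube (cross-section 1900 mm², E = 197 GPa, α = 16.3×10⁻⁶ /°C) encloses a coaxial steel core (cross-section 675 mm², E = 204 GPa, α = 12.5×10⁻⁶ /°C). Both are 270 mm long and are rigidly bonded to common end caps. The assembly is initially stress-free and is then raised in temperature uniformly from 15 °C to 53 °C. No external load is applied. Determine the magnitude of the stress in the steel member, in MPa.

σ ≈ 21.5 MPa (tensile)

Equilibrium of a rigid end plate with no external load gives equal and opposite internal forces ±P in the two members. Since α_{stainless steel} > α_{steel}, heating drives the stainless steel into compression and the steel into tension.
Setting the final lengths equal and cancelling L: (α₁ − α₂)ΔT = P/(A₁E₁) + P/(A₂E₂).
|α₁ − α₂|·ΔT = 3.8×10⁻⁶ × 38 = 0.0001444.
1/(A₁E₁) + 1/(A₂E₂) = 1/(1900×197×10³) + 1/(675×204×10³) = 9.934×10⁻⁹ N⁻¹.
P = 0.0001444 / 9.934×10⁻⁹ = 14540 N = 14.54 kN.
σ_{steel} = P/A₂ = 14540/675 = 21.54 MPa, tensile.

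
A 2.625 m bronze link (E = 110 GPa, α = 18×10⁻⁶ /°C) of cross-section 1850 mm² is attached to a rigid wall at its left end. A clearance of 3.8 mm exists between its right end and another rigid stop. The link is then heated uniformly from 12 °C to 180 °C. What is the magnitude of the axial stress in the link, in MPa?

If the wall were absent the link would grow by αΔT L = 18×10⁻⁶ × 168 × 2625 = 7.938 mm.
The gap closes (δ_free > 3.8 mm) and the wall then resists a further 7.938 − 3.8 = 4.138 mm of expansion.
So σ = E(δ_free − g)/L = 110×10³ × 4.138/2625 = 173.4 MPa.

σ ≈ 173 MPa (compressive)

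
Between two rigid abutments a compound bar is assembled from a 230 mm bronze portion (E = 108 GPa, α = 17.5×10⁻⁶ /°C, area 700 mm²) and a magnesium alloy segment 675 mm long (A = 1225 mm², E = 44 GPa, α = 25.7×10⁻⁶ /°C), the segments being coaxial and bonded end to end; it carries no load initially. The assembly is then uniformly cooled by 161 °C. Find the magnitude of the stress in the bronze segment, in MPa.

With the walls removed the bar would change length by δ_free = Σ αᵢΔT Lᵢ = 17.5×10⁻⁶×161×230 + 25.7×10⁻⁶×161×675 = 3.441 mm.
The walls prevent any net length change, so an axial force P (same in every segment) develops. Compatibility: P · Σ Lᵢ/(AᵢEᵢ) = δ_free.
Σ Lᵢ/(AᵢEᵢ) = 230/(700×108×10³) + 675/(1225×44×10³) = 1.557×10⁻⁵ mm/N.
P = 3.441 / 1.557×10⁻⁵ = 221100 N = 221.1 kN, tensile.
σ_{bronze} = P / A = 221100 / 700 = 315.8 MPa.

σ ≈ 316 MPa (tensile)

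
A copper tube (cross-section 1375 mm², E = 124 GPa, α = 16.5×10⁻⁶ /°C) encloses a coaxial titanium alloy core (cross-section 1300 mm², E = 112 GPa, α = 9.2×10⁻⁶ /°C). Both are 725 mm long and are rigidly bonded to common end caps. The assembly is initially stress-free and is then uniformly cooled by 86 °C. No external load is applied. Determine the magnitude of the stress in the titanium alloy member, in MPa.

The copper has the larger α, so on cooling it would change length more than the titanium alloy if both were free. The rigid plates force a common final length, so the copper is put into tension and the titanium alloy into compression, with equal and opposite forces P (no external load).
Compatibility of the two members (thermal + elastic change equal): (α₁ − α₂)ΔT = P·[1/(A₁E₁) + 1/(A₂E₂)].
|α₁ − α₂|·ΔT = 7.3×10⁻⁶ × 86 = 0.0006278.
1/(A₁E₁) + 1/(A₂E₂) = 1/(1375×124×10³) + 1/(1300×112×10³) = 1.273×10⁻⁸ N⁻¹.
So P = 0.0006278 / 1.273×10⁻⁸ = 49.3 kN.
σ_{titanium alloy} = P/A₂ = 49300/1300 = 37.93 MPa, compressive.

σ ≈ 37.9 MPa (compressive)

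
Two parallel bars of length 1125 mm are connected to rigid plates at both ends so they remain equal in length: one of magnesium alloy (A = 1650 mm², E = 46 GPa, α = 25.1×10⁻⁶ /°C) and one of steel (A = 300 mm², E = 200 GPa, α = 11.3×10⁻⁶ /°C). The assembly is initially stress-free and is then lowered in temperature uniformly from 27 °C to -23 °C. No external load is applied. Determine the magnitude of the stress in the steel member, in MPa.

σ ≈ 77.1 MPa (compressive)

Both members must finish at the same length. With the larger α, the magnesium alloy tends to over-contract; the plates restrain it, putting the magnesium alloy in tension and the steel in compression. With no external load the two internal forces are equal and opposite, magnitude P.
Compatibility of the two members (thermal + elastic change equal): (α₁ − α₂)ΔT = P·[1/(A₁E₁) + 1/(A₂E₂)].
|α₁ − α₂|·ΔT = 13.8×10⁻⁶ × 50 = 0.00069.
1/(A₁E₁) + 1/(A₂E₂) = 1/(1650×46×10³) + 1/(300×200×10³) = 2.984×10⁻⁸ N⁻¹.
So P = 0.00069 / 2.984×10⁻⁸ = 23.12 kN.
σ_{steel} = P/A₂ = 23120/300 = 77.07 MPa, compressive.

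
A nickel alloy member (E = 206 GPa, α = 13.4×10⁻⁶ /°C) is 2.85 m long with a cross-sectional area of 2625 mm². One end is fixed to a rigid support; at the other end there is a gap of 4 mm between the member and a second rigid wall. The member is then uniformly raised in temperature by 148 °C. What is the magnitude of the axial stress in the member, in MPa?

σ ≈ 119 MPa (compressive)

If the wall were absent the member would grow by αΔT L = 13.4×10⁻⁶ × 148 × 2850 = 5.652 mm.
This exceeds the 4 mm gap, so the wall pushes back. The portion of expansion that must be recovered elastically is δ_free − gap = 5.652 − 4 = 1.652 mm.
Compatibility: PL/(AE) = 1.652 mm, so σ = P/A = E × (1.652/2850) = 119.4 MPa.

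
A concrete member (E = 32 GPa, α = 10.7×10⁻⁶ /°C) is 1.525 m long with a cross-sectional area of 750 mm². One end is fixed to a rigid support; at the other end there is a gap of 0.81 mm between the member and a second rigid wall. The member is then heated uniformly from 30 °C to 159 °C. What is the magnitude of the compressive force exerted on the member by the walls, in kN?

P ≈ 20.4 kN

Unrestrained expansion: δ_free = αΔT L = 10.7×10⁻⁶ × 129 × 1525 = 2.105 mm.
After closing the 0.81 mm clearance, 2.105 − 0.81 = 1.295 mm of expansion remains to be suppressed by the wall.
That suppressed elongation corresponds to σ = E·Δ/L = 32×10³ × 1.295/1525 = 27.17 MPa.
Force on the wall = σA = 27.17 × 750 mm² = 20.38 kN.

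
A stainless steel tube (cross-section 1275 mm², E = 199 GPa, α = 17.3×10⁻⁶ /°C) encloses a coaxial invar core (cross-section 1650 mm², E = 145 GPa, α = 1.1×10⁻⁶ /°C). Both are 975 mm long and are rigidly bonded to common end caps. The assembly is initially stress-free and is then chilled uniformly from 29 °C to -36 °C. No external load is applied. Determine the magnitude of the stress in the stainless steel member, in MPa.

σ ≈ 102 MPa (tensile)

Both members must finish at the same length. With the larger α, the stainless steel tends to over-contract; the plates restrain it, putting the stainless steel in tension and the invar in compression. With no external load the two internal forces are equal and opposite, magnitude P.
Setting the final lengths equal and cancelling L: (α₁ − α₂)ΔT = P/(A₁E₁) + P/(A₂E₂).
|α₁ − α₂|·ΔT = 16.2×10⁻⁶ × 65 = 0.001053.
1/(A₁E₁) + 1/(A₂E₂) = 1/(1275×199×10³) + 1/(1650×145×10³) = 8.121×10⁻⁹ N⁻¹.
So P = 0.001053 / 8.121×10⁻⁹ = 129.7 kN.
σ_{stainless steel} = P/A₁ = 129700/1275 = 101.7 MPa, tensile.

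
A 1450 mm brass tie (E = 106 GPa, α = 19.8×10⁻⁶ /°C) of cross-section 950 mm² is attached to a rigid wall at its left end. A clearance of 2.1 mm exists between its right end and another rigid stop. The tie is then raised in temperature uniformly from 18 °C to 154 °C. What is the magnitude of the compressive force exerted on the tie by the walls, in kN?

P ≈ 125 kN

If the wall were absent the tie would grow by αΔT L = 19.8×10⁻⁶ × 136 × 1450 = 3.905 mm.
This exceeds the 2.1 mm gap, so the wall pushes back. The portion of expansion that must be recovered elastically is δ_free − gap = 3.905 − 2.1 = 1.805 mm.
So σ = E(δ_free − g)/L = 106×10³ × 1.805/1450 = 131.9 MPa.
Force on the wall = σA = 131.9 × 950 mm² = 125.3 kN.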